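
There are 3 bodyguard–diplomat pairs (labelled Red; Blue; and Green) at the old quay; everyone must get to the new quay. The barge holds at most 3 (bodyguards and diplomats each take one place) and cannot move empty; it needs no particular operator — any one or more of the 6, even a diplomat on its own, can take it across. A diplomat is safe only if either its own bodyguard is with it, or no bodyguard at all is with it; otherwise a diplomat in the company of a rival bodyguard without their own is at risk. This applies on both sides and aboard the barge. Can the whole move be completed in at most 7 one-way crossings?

Yes

Yes — this plan uses 5 crossings (≤ 7):
1. bodyguard Red and diplomat Red cross → the new quay.
2. bodyguard Red crosses ← the old quay.
3. bodyguard Blue, bodyguard Green, and bodyguard Red cross → the new quay.
4. diplomat Red crosses ← the old quay.
5. diplomat Blue, diplomat Green, and diplomat Red cross → the new quay.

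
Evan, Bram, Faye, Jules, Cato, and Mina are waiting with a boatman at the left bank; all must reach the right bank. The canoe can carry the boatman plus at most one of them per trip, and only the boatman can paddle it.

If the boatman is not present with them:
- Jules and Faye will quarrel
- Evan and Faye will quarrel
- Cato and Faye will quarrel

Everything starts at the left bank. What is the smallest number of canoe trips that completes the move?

Following every safe sequence of crossings from the start, the most of the 6 that can be at the right bank as the canoe arrives there on crossings 1, 3, 5, 7 is 1, 2, 3, 4 respectively; the best ever achieved is 4 of 6.
From crossing 9 on, no configuration arises that was not already reachable earlier: only 36 distinct safe configurations (who is on which side, and where the canoe is) can ever be reached, none of them has everyone across, and every continuation just revisits them. So no valid plan exists.

impossible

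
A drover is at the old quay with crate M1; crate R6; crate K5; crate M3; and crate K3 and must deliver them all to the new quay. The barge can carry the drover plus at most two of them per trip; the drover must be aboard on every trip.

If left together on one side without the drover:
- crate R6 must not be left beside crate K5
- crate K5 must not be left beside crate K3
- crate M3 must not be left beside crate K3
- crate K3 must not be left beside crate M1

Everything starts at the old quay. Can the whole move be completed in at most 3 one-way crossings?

Counting alone: the drover can take at most 2 across per trip to the new quay, so moving all 5 needs at least 3 loaded trips out, with a return between consecutive ones — at least 5 crossings.
Since 3 < 5, 3 crossings cannot be enough. (The shortest complete plan in fact takes 5:)
1. Drover goes to the new quay with crate K3 and crate R6.  [the old quay: crate K5, crate M1, crate M3 | the new quay: crate K3, crate R6]
2. Drover goes back to the old quay alone.  [the old quay: crate K5, crate M1, crate M3 | the new quay: crate K3, crate R6]
3. Drover goes to the new quay with crate M1 and crate M3.  [the old quay: crate K5 | the new quay: crate K3, crate M1, crate M3, crate R6]
4. Drover goes back to the old quay with crate K3.  [the old quay: crate K3, crate K5 | the new quay: crate M1, crate M3, crate R6]
5. Drover goes to the new quay with crate K3 and crate K5.  [the old quay: — | the new quay: crate K3, crate K5, crate M1, crate M3, crate R6]

No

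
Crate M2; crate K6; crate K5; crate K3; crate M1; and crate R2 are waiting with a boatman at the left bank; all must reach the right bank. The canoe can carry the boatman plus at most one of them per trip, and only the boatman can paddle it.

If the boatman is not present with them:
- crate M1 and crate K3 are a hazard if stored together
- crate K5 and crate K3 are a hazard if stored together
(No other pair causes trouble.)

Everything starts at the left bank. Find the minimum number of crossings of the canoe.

13

Counting alone: the boatman can take at most 1 across per trip to the right bank, so moving all 6 needs at least 6 loaded trips out, with a return between consecutive ones — at least 11 crossings.
The safety rule pushes this higher. Following every safe sequence of crossings, the most of the 6 that can be at the right bank as the canoe arrives there on crossing 11 is 5 — never all 6.
So no plan with fewer than 13 crossings exists, and this one achieves 13:
1. Boatman goes to the right bank with crate K3.  [the left bank: crate K5, crate K6, crate M1, crate M2, crate R2 | the right bank: crate K3]
2. Boatman goes back to the left bank alone.  [the left bank: crate K5, crate K6, crate M1, crate M2, crate R2 | the right bank: crate K3]
3. Boatman goes to the right bank with crate M2.  [the left bank: crate K5, crate K6, crate M1, crate R2 | the right bank: crate K3, crate M2]
4. Boatman goes back to the left bank alone.  [the left bank: crate K5, crate K6, crate M1, crate R2 | the right bank: crate K3, crate M2]
5. Boatman goes to the right bank with crate K6.  [the left bank: crate K5, crate M1, crate R2 | the right bank: crate K3, crate K6, crate M2]
6. Boatman goes back to the left bank alone.  [the left bank: crate K5, crate M1, crate R2 | the right bank: crate K3, crate K6, crate M2]
7. Boatman goes to the right bank with crate K5.  [the left bank: crate M1, crate R2 | the right bank: crate K3, crate K5, crate K6, crate M2]
8. Boatman goes back to the left bank with crate K3.  [the left bank: crate K3, crate M1, crate R2 | the right bank: crate K5, crate K6, crate M2]
9. Boatman goes to the right bank with crate M1.  [the left bank: crate K3, crate R2 | the right bank: crate K5, crate K6, crate M1, crate M2]
10. Boatman goes back to the left bank alone.  [the left bank: crate K3, crate R2 | the right bank: crate K5, crate K6, crate M1, crate M2]
11. Boatman goes to the right bank with crate R2.  [the left bank: crate K3 | the right bank: crate K5, crate K6, crate M1, crate M2, crate R2]
12. Boatman goes back to the left bank alone.  [the left bank: crate K3 | the right bank: crate K5, crate K6, crate M1, crate M2, crate R2]
13. Boatman goes to the right bank with crate K3.  [the left bank: — | the right bank: crate K3, crate K5, crate K6, crate M1, crate M2, crate R2]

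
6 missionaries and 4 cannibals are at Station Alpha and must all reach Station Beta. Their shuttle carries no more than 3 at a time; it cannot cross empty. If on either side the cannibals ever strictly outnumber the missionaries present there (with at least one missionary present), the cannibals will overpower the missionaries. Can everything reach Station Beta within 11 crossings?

Yes — this plan uses 9 crossings (≤ 11):
1. 2 cannibals → Station Beta.  (Station Alpha: 6M 2C; Station Beta: 0M 2C)
2. 1 cannibal ← Station Alpha.  (Station Alpha: 6M 3C; Station Beta: 0M 1C)
3. 3 cannibals → Station Beta.  (Station Alpha: 6M 0C; Station Beta: 0M 4C)
4. 1 cannibal ← Station Alpha.  (Station Alpha: 6M 1C; Station Beta: 0M 3C)
5. 3 missionaries → Station Beta.  (Station Alpha: 3M 1C; Station Beta: 3M 3C)
6. 1 cannibal ← Station Alpha.  (Station Alpha: 3M 2C; Station Beta: 3M 2C)
7. 1 missionary and 2 cannibals → Station Beta.  (Station Alpha: 2M 0C; Station Beta: 4M 4C)
8. 1 cannibal ← Station Alpha.  (Station Alpha: 2M 1C; Station Beta: 4M 3C)
9. 2 missionaries and 1 cannibal → Station Beta.  (Station Alpha: 0M 0C; Station Beta: 6M 4C)

Yes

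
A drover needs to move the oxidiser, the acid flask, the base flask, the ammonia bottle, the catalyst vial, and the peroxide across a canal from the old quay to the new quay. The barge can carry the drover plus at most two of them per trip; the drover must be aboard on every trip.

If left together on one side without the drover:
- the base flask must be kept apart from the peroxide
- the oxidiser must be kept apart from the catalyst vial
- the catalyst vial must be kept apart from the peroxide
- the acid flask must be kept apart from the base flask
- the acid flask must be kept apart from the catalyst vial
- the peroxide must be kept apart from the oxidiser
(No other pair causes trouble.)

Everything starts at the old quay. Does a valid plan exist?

Whatever the first load, the items left behind include a forbidden pair without the drover. No opening move is safe, so no plan exists.

No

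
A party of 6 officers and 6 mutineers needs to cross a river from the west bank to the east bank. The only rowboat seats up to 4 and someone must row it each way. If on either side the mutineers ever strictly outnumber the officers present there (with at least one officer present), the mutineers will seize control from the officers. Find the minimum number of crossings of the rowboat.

Counting alone: each trip to the east bank takes at most 4 across and each return brings at least 1 back, so after t trips out (and t−1 returns) at most 4t − (t−1) of the 12 are across; that first reaches 12 at t = 4, so at least 7 crossings are needed.
The safety rule pushes this higher. Following every safe sequence of crossings, the most of the 12 that can be at the east bank as the rowboat arrives there on crossing 7 is 11 — never all 12.
So no plan with fewer than 9 crossings exists, and this one achieves 9:
1. 2 mutineers → the east bank.  (the west bank: 6O 4M; the east bank: 0O 2M)
2. 1 mutineer ← the west bank.  (the west bank: 6O 5M; the east bank: 0O 1M)
3. 4 mutineers → the east bank.  (the west bank: 6O 1M; the east bank: 0O 5M)
4. 1 mutineer ← the west bank.  (the west bank: 6O 2M; the east bank: 0O 4M)
5. 4 officers → the east bank.  (the west bank: 2O 2M; the east bank: 4O 4M)
6. 1 officer and 1 mutineer ← the west bank.  (the west bank: 3O 3M; the east bank: 3O 3M)
7. 2 officers and 2 mutineers → the east bank.  (the west bank: 1O 1M; the east bank: 5O 5M)
8. 1 officer and 1 mutineer ← the west bank.  (the west bank: 2O 2M; the east bank: 4O 4M)
9. 2 officers and 2 mutineers → the east bank.  (the west bank: 0O 0M; the east bank: 6O 6M)

9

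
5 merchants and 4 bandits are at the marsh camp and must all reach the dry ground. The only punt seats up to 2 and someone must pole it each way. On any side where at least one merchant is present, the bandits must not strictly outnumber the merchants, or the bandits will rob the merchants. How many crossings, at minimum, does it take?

15

Counting alone: each trip to the dry ground takes at most 2 across and each return brings at least 1 back, so after t trips out (and t−1 returns) at most 2t − (t−1) of the 9 are across; that first reaches 9 at t = 8, so at least 15 crossings are needed.
The plan below uses exactly 15 crossings, so it is optimal:
1. 2 bandits → the dry ground.  (the marsh camp: 5M 2B; the dry ground: 0M 2B)
2. 1 bandit ← the marsh camp.  (the marsh camp: 5M 3B; the dry ground: 0M 1B)
3. 2 bandits → the dry ground.  (the marsh camp: 5M 1B; the dry ground: 0M 3B)
4. 1 bandit ← the marsh camp.  (the marsh camp: 5M 2B; the dry ground: 0M 2B)
5. 2 merchants → the dry ground.  (the marsh camp: 3M 2B; the dry ground: 2M 2B)
6. 1 bandit ← the marsh camp.  (the marsh camp: 3M 3B; the dry ground: 2M 1B)
7. 1 merchant and 1 bandit → the dry ground.  (the marsh camp: 2M 2B; the dry ground: 3M 2B)
8. 1 merchant ← the marsh camp.  (the marsh camp: 3M 2B; the dry ground: 2M 2B)
9. 1 merchant and 1 bandit → the dry ground.  (the marsh camp: 2M 1B; the dry ground: 3M 3B)
10. 1 bandit ← the marsh camp.  (the marsh camp: 2M 2B; the dry ground: 3M 2B)
11. 1 merchant and 1 bandit → the dry ground.  (the marsh camp: 1M 1B; the dry ground: 4M 3B)
12. 1 merchant ← the marsh camp.  (the marsh camp: 2M 1B; the dry ground: 3M 3B)
13. 1 merchant and 1 bandit → the dry ground.  (the marsh camp: 1M 0B; the dry ground: 4M 4B)
14. 1 bandit ← the marsh camp.  (the marsh camp: 1M 1B; the dry ground: 4M 3B)
15. 1 merchant and 1 bandit → the dry ground.  (the marsh camp: 0M 0B; the dry ground: 5M 4B)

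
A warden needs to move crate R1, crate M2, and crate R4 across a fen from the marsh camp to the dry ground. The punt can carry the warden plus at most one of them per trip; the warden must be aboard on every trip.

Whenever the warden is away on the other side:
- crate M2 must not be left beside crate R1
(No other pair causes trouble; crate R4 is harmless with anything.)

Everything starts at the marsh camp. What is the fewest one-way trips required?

5

Counting alone: the warden can take at most 1 across per trip to the dry ground, so moving all 3 needs at least 3 loaded trips out, with a return between consecutive ones — at least 5 crossings.
The plan below uses exactly 5 crossings, so it is optimal:
1. Warden goes to the dry ground with crate R1.
2. Warden goes back to the marsh camp alone.
3. Warden goes to the dry ground with crate R4.
4. Warden goes back to the marsh camp alone.
5. Warden goes to the dry ground with crate M2.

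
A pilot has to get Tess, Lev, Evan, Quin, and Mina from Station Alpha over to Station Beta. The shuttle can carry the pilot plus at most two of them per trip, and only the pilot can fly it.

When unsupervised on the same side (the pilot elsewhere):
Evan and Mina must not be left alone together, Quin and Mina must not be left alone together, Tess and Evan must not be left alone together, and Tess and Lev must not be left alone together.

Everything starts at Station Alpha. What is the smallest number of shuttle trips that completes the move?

7

Counting alone: the pilot can take at most 2 across per trip to Station Beta, so moving all 5 needs at least 3 loaded trips out, with a return between consecutive ones — at least 5 crossings.
The safety rule pushes this higher. Following every safe sequence of crossings, the most of the 5 that can be at Station Beta as the shuttle arrives there on crossing 5 is 4 — never all 5.
So no plan with fewer than 7 crossings exists, and this one achieves 7:
1. Pilot goes to Station Beta with Mina and Tess.  [Station Alpha: Evan, Lev, Quin | Station Beta: Mina, Tess]
2. Pilot goes back to Station Alpha alone.  [Station Alpha: Evan, Lev, Quin | Station Beta: Mina, Tess]
3. Pilot goes to Station Beta with Lev.  [Station Alpha: Evan, Quin | Station Beta: Lev, Mina, Tess]
4. Pilot goes back to Station Alpha with Tess.  [Station Alpha: Evan, Quin, Tess | Station Beta: Lev, Mina]
5. Pilot goes to Station Beta with Evan and Quin.  [Station Alpha: Tess | Station Beta: Evan, Lev, Mina, Quin]
6. Pilot goes back to Station Alpha with Mina.  [Station Alpha: Mina, Tess | Station Beta: Evan, Lev, Quin]
7. Pilot goes to Station Beta with Mina and Tess.  [Station Alpha: — | Station Beta: Evan, Lev, Mina, Quin, Tess]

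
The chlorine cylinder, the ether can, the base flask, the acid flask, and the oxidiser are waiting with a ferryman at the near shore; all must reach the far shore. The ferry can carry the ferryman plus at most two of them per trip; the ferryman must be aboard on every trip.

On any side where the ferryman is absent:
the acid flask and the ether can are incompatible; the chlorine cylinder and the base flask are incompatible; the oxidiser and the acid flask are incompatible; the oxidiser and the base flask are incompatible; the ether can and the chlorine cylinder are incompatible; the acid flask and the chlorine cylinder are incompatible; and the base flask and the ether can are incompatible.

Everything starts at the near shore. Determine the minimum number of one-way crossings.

impossible

Whatever the first load, the items left behind include a forbidden pair without the ferryman. No opening move is safe, so no plan exists.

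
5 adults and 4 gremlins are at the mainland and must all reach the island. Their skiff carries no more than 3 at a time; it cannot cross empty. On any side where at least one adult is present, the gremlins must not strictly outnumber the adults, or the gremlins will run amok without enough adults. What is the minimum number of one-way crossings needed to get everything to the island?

Counting alone: each trip to the island takes at most 3 across and each return brings at least 1 back, so after t trips out (and t−1 returns) at most 3t − (t−1) of the 9 are across; that first reaches 9 at t = 4, so at least 7 crossings are needed.
The plan below uses exactly 7 crossings, so it is optimal:
1. 3 gremlins → the island.  (the mainland: 5A 1G; the island: 0A 3G)
2. 1 gremlin ← the mainland.  (the mainland: 5A 2G; the island: 0A 2G)
3. 3 adults → the island.  (the mainland: 2A 2G; the island: 3A 2G)
4. 1 adult ← the mainland.  (the mainland: 3A 2G; the island: 2A 2G)
5. 2 adults and 1 gremlin → the island.  (the mainland: 1A 1G; the island: 4A 3G)
6. 1 adult ← the mainland.  (the mainland: 2A 1G; the island: 3A 3G)
7. 2 adults and 1 gremlin → the island.  (the mainland: 0A 0G; the island: 5A 4G)

7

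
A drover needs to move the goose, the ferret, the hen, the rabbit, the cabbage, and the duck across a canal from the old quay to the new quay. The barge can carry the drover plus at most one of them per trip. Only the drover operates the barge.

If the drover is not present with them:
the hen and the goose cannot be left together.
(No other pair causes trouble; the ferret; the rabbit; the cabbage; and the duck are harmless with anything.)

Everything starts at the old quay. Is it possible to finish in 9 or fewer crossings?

Counting alone: the drover can take at most 1 across per trip to the new quay, so moving all 6 needs at least 6 loaded trips out, with a return between consecutive ones — at least 11 crossings.
Since 9 < 11, 9 crossings cannot be enough. (The shortest complete plan in fact takes 11:)
1. Drover goes to the new quay with the goose.
2. Drover goes back to the old quay alone.
3. Drover goes to the new quay with the ferret.
4. Drover goes back to the old quay alone.
5. Drover goes to the new quay with the rabbit.
6. Drover goes back to the old quay alone.
7. Drover goes to the new quay with the cabbage.
8. Drover goes back to the old quay alone.
9. Drover goes to the new quay with the duck.
10. Drover goes back to the old quay alone.
11. Drover goes to the new quay with the hen.

No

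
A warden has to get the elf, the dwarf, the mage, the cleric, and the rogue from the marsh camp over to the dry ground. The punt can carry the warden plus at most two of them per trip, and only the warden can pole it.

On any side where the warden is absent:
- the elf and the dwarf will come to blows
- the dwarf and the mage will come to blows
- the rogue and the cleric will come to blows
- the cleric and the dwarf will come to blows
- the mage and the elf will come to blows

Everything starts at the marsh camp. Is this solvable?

No

Whatever the first load, the items left behind include a forbidden pair without the warden. No opening move is safe, so no plan exists.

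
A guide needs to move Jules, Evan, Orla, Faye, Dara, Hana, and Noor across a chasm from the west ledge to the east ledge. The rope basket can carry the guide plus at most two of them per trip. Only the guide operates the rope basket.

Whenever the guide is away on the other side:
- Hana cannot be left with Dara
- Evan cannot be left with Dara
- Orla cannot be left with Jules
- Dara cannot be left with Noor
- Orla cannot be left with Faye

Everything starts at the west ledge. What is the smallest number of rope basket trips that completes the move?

9

Counting alone: the guide can take at most 2 across per trip to the east ledge, so moving all 7 needs at least 4 loaded trips out, with a return between consecutive ones — at least 7 crossings.
The safety rule pushes this higher. Following every safe sequence of crossings, the most of the 7 that can be at the east ledge as the rope basket arrives there on crossing 7 is 6 — never all 7.
So no plan with fewer than 9 crossings exists, and this one achieves 9:
1. Guide goes to the east ledge with Dara and Orla.  [the west ledge: Evan, Faye, Hana, Jules, Noor | the east ledge: Dara, Orla]
2. Guide goes back to the west ledge alone.  [the west ledge: Evan, Faye, Hana, Jules, Noor | the east ledge: Dara, Orla]
3. Guide goes to the east ledge with Jules.  [the west ledge: Evan, Faye, Hana, Noor | the east ledge: Dara, Jules, Orla]
4. Guide goes back to the west ledge with Orla.  [the west ledge: Evan, Faye, Hana, Noor, Orla | the east ledge: Dara, Jules]
5. Guide goes to the east ledge with Evan and Faye.  [the west ledge: Hana, Noor, Orla | the east ledge: Dara, Evan, Faye, Jules]
6. Guide goes back to the west ledge with Dara.  [the west ledge: Dara, Hana, Noor, Orla | the east ledge: Evan, Faye, Jules]
7. Guide goes to the east ledge with Hana and Noor.  [the west ledge: Dara, Orla | the east ledge: Evan, Faye, Hana, Jules, Noor]
8. Guide goes back to the west ledge alone.  [the west ledge: Dara, Orla | the east ledge: Evan, Faye, Hana, Jules, Noor]
9. Guide goes to the east ledge with Dara and Orla.  [the west ledge: — | the east ledge: Dara, Evan, Faye, Hana, Jules, Noor, Orla]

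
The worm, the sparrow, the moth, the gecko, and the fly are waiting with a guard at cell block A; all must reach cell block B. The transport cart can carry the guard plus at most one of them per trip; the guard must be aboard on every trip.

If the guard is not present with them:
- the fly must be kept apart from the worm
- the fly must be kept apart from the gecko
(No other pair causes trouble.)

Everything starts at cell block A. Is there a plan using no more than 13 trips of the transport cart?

Yes — this plan uses 11 crossings (≤ 13):
1. Guard goes to cell block B with the fly.
2. Guard goes back to cell block A alone.
3. Guard goes to cell block B with the worm.
4. Guard goes back to cell block A with the fly.
5. Guard goes to cell block B with the gecko.
6. Guard goes back to cell block A alone.
7. Guard goes to cell block B with the sparrow.
8. Guard goes back to cell block A alone.
9. Guard goes to cell block B with the moth.
10. Guard goes back to cell block A alone.
11. Guard goes to cell block B with the fly.

Yes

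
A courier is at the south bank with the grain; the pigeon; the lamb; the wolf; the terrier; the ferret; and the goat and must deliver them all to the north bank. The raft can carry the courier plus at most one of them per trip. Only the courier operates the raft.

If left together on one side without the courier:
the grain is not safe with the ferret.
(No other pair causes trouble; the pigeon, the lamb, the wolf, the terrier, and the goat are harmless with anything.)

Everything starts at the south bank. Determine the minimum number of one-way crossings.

Counting alone: the courier can take at most 1 across per trip to the north bank, so moving all 7 needs at least 7 loaded trips out, with a return between consecutive ones — at least 13 crossings.
The plan below uses exactly 13 crossings, so it is optimal:
1. Courier goes to the north bank with the grain.
2. Courier goes back to the south bank alone.
3. Courier goes to the north bank with the pigeon.
4. Courier goes back to the south bank alone.
5. Courier goes to the north bank with the lamb.
6. Courier goes back to the south bank alone.
7. Courier goes to the north bank with the wolf.
8. Courier goes back to the south bank alone.
9. Courier goes to the north bank with the terrier.
10. Courier goes back to the south bank alone.
11. Courier goes to the north bank with the goat.
12. Courier goes back to the south bank alone.
13. Courier goes to the north bank with the ferret.

13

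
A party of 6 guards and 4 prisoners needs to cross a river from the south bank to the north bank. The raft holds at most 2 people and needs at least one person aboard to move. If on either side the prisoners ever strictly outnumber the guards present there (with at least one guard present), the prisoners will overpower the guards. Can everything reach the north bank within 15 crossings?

Counting alone: each trip to the north bank takes at most 2 across and each return brings at least 1 back, so after t trips out (and t−1 returns) at most 2t − (t−1) of the 10 are across; that first reaches 10 at t = 9, so at least 17 crossings are needed.
Since 15 < 17, 15 crossings cannot be enough. (The shortest complete plan in fact takes 17:)
1. 2 prisoners → the north bank.  (the south bank: 6G 2P; the north bank: 0G 2P)
2. 1 prisoner ← the south bank.  (the south bank: 6G 3P; the north bank: 0G 1P)
3. 2 prisoners → the north bank.  (the south bank: 6G 1P; the north bank: 0G 3P)
4. 1 prisoner ← the south bank.  (the south bank: 6G 2P; the north bank: 0G 2P)
5. 2 guards → the north bank.  (the south bank: 4G 2P; the north bank: 2G 2P)
6. 1 prisoner ← the south bank.  (the south bank: 4G 3P; the north bank: 2G 1P)
7. 1 guard and 1 prisoner → the north bank.  (the south bank: 3G 2P; the north bank: 3G 2P)
8. 1 prisoner ← the south bank.  (the south bank: 3G 3P; the north bank: 3G 1P)
9. 2 prisoners → the north bank.  (the south bank: 3G 1P; the north bank: 3G 3P)
10. 1 prisoner ← the south bank.  (the south bank: 3G 2P; the north bank: 3G 2P)
11. 1 guard and 1 prisoner → the north bank.  (the south bank: 2G 1P; the north bank: 4G 3P)
12. 1 prisoner ← the south bank.  (the south bank: 2G 2P; the north bank: 4G 2P)
13. 2 prisoners → the north bank.  (the south bank: 2G 0P; the north bank: 4G 4P)
14. 1 prisoner ← the south bank.  (the south bank: 2G 1P; the north bank: 4G 3P)
15. 1 guard and 1 prisoner → the north bank.  (the south bank: 1G 0P; the north bank: 5G 4P)
16. 1 prisoner ← the south bank.  (the south bank: 1G 1P; the north bank: 5G 3P)
17. 1 guard and 1 prisoner → the north bank.  (the south bank: 0G 0P; the north bank: 6G 4P)

No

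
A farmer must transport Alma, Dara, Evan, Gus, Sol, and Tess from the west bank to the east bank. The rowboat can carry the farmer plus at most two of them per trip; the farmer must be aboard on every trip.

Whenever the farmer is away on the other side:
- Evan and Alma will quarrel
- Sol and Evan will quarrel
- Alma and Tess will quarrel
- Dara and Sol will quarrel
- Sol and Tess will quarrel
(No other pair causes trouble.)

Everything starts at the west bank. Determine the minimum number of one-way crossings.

7

Counting alone: the farmer can take at most 2 across per trip to the east bank, so moving all 6 needs at least 3 loaded trips out, with a return between consecutive ones — at least 5 crossings.
The safety rule pushes this higher. Following every safe sequence of crossings, the most of the 6 that can be at the east bank as the rowboat arrives there on crossing 5 is 5 — never all 6.
So no plan with fewer than 7 crossings exists, and this one achieves 7:
1. Farmer goes to the east bank with Alma and Sol.  [the west bank: Dara, Evan, Gus, Tess | the east bank: Alma, Sol]
2. Farmer goes back to the west bank alone.  [the west bank: Dara, Evan, Gus, Tess | the east bank: Alma, Sol]
3. Farmer goes to the east bank with Dara and Evan.  [the west bank: Gus, Tess | the east bank: Alma, Dara, Evan, Sol]
4. Farmer goes back to the west bank with Alma and Sol.  [the west bank: Alma, Gus, Sol, Tess | the east bank: Dara, Evan]
5. Farmer goes to the east bank with Gus and Tess.  [the west bank: Alma, Sol | the east bank: Dara, Evan, Gus, Tess]
6. Farmer goes back to the west bank alone.  [the west bank: Alma, Sol | the east bank: Dara, Evan, Gus, Tess]
7. Farmer goes to the east bank with Alma and Sol.  [the west bank: — | the east bank: Alma, Dara, Evan, Gus, Sol, Tess]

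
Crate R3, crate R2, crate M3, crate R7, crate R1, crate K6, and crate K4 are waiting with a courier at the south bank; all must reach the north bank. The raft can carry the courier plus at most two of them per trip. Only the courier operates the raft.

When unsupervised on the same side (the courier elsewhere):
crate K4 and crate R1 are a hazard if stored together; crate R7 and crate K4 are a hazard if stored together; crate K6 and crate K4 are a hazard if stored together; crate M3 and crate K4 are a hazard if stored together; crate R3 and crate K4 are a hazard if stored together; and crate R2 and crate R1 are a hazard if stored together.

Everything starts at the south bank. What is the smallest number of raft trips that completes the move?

9

Counting alone: the courier can take at most 2 across per trip to the north bank, so moving all 7 needs at least 4 loaded trips out, with a return between consecutive ones — at least 7 crossings.
The safety rule pushes this higher. Following every safe sequence of crossings, the most of the 7 that can be at the north bank as the raft arrives there on crossing 7 is 6 — never all 7.
So no plan with fewer than 9 crossings exists, and this one achieves 9:
1. Courier goes to the north bank with crate K4 and crate R2.
2. Courier goes back to the south bank alone.
3. Courier goes to the north bank with crate M3 and crate R3.
4. Courier goes back to the south bank with crate K4.
5. Courier goes to the north bank with crate K4 and crate R7.
6. Courier goes back to the south bank with crate K4.
7. Courier goes to the north bank with crate K6 and crate R1.
8. Courier goes back to the south bank with crate R2.
9. Courier goes to the north bank with crate K4 and crate R2.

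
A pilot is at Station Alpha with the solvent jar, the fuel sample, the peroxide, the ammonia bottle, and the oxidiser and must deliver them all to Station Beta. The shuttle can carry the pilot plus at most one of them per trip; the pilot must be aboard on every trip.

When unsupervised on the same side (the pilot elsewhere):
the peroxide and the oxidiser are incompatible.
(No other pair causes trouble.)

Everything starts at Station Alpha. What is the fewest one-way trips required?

9

Counting alone: the pilot can take at most 1 across per trip to Station Beta, so moving all 5 needs at least 5 loaded trips out, with a return between consecutive ones — at least 9 crossings.
The plan below uses exactly 9 crossings, so it is optimal:
1. Pilot goes to Station Beta with the peroxide.  [Station Alpha: the ammonia bottle, the fuel sample, the oxidiser, the solvent jar | Station Beta: the peroxide]
2. Pilot goes back to Station Alpha alone.  [Station Alpha: the ammonia bottle, the fuel sample, the oxidiser, the solvent jar | Station Beta: the peroxide]
3. Pilot goes to Station Beta with the solvent jar.  [Station Alpha: the ammonia bottle, the fuel sample, the oxidiser | Station Beta: the peroxide, the solvent jar]
4. Pilot goes back to Station Alpha alone.  [Station Alpha: the ammonia bottle, the fuel sample, the oxidiser | Station Beta: the peroxide, the solvent jar]
5. Pilot goes to Station Beta with the fuel sample.  [Station Alpha: the ammonia bottle, the oxidiser | Station Beta: the fuel sample, the peroxide, the solvent jar]
6. Pilot goes back to Station Alpha alone.  [Station Alpha: the ammonia bottle, the oxidiser | Station Beta: the fuel sample, the peroxide, the solvent jar]
7. Pilot goes to Station Beta with the ammonia bottle.  [Station Alpha: the oxidiser | Station Beta: the ammonia bottle, the fuel sample, the peroxide, the solvent jar]
8. Pilot goes back to Station Alpha alone.  [Station Alpha: the oxidiser | Station Beta: the ammonia bottle, the fuel sample, the peroxide, the solvent jar]
9. Pilot goes to Station Beta with the oxidiser.  [Station Alpha: — | Station Beta: the ammonia bottle, the fuel sample, the oxidiser, the peroxide, the solvent jar]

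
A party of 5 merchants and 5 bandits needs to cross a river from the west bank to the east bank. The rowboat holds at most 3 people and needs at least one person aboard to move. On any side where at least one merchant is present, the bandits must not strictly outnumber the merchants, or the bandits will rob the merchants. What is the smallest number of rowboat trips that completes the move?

Counting alone: each trip to the east bank takes at most 3 across and each return brings at least 1 back, so after t trips out (and t−1 returns) at most 3t − (t−1) of the 10 are across; that first reaches 10 at t = 5, so at least 9 crossings are needed.
The safety rule pushes this higher. Following every safe sequence of crossings, the most of the 10 that can be at the east bank as the rowboat arrives there on crossing 9 is 9 — never all 10.
So no plan with fewer than 11 crossings exists, and this one achieves 11:
1. 2 bandits → the east bank.  (the west bank: 5M 3B; the east bank: 0M 2B)
2. 1 bandit ← the west bank.  (the west bank: 5M 4B; the east bank: 0M 1B)
3. 3 bandits → the east bank.  (the west bank: 5M 1B; the east bank: 0M 4B)
4. 1 bandit ← the west bank.  (the west bank: 5M 2B; the east bank: 0M 3B)
5. 3 merchants → the east bank.  (the west bank: 2M 2B; the east bank: 3M 3B)
6. 1 merchant and 1 bandit ← the west bank.  (the west bank: 3M 3B; the east bank: 2M 2B)
7. 3 merchants → the east bank.  (the west bank: 0M 3B; the east bank: 5M 2B)
8. 1 bandit ← the west bank.  (the west bank: 0M 4B; the east bank: 5M 1B)
9. 2 bandits → the east bank.  (the west bank: 0M 2B; the east bank: 5M 3B)
10. 1 bandit ← the west bank.  (the west bank: 0M 3B; the east bank: 5M 2B)
11. 3 bandits → the east bank.  (the west bank: 0M 0B; the east bank: 5M 5B)

11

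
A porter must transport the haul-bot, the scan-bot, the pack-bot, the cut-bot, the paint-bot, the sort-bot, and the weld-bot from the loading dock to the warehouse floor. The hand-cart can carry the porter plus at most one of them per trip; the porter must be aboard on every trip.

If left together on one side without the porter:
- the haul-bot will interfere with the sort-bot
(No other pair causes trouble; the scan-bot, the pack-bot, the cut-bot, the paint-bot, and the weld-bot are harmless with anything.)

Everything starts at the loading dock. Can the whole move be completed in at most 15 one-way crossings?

Yes

Yes — this plan uses 13 crossings (≤ 15):
1. Porter goes to the warehouse floor with the haul-bot.  [the loading dock: the cut-bot, the pack-bot, the paint-bot, the scan-bot, the sort-bot, the weld-bot | the warehouse floor: the haul-bot]
2. Porter goes back to the loading dock alone.  [the loading dock: the cut-bot, the pack-bot, the paint-bot, the scan-bot, the sort-bot, the weld-bot | the warehouse floor: the haul-bot]
3. Porter goes to the warehouse floor with the scan-bot.  [the loading dock: the cut-bot, the pack-bot, the paint-bot, the sort-bot, the weld-bot | the warehouse floor: the haul-bot, the scan-bot]
4. Porter goes back to the loading dock alone.  [the loading dock: the cut-bot, the pack-bot, the paint-bot, the sort-bot, the weld-bot | the warehouse floor: the haul-bot, the scan-bot]
5. Porter goes to the warehouse floor with the pack-bot.  [the loading dock: the cut-bot, the paint-bot, the sort-bot, the weld-bot | the warehouse floor: the haul-bot, the pack-bot, the scan-bot]
6. Porter goes back to the loading dock alone.  [the loading dock: the cut-bot, the paint-bot, the sort-bot, the weld-bot | the warehouse floor: the haul-bot, the pack-bot, the scan-bot]
7. Porter goes to the warehouse floor with the cut-bot.  [the loading dock: the paint-bot, the sort-bot, the weld-bot | the warehouse floor: the cut-bot, the haul-bot, the pack-bot, the scan-bot]
8. Porter goes back to the loading dock alone.  [the loading dock: the paint-bot, the sort-bot, the weld-bot | the warehouse floor: the cut-bot, the haul-bot, the pack-bot, the scan-bot]
9. Porter goes to the warehouse floor with the paint-bot.  [the loading dock: the sort-bot, the weld-bot | the warehouse floor: the cut-bot, the haul-bot, the pack-bot, the paint-bot, the scan-bot]
10. Porter goes back to the loading dock alone.  [the loading dock: the sort-bot, the weld-bot | the warehouse floor: the cut-bot, the haul-bot, the pack-bot, the paint-bot, the scan-bot]
11. Porter goes to the warehouse floor with the weld-bot.  [the loading dock: the sort-bot | the warehouse floor: the cut-bot, the haul-bot, the pack-bot, the paint-bot, the scan-bot, the weld-bot]
12. Porter goes back to the loading dock alone.  [the loading dock: the sort-bot | the warehouse floor: the cut-bot, the haul-bot, the pack-bot, the paint-bot, the scan-bot, the weld-bot]
13. Porter goes to the warehouse floor with the sort-bot.  [the loading dock: — | the warehouse floor: the cut-bot, the haul-bot, the pack-bot, the paint-bot, the scan-bot, the sort-bot, the weld-bot]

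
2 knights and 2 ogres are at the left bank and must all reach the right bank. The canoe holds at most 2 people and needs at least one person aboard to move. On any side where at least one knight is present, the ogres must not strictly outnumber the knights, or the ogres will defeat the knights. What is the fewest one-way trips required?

5

Counting alone: each trip to the right bank takes at most 2 across and each return brings at least 1 back, so after t trips out (and t−1 returns) at most 2t − (t−1) of the 4 are across; that first reaches 4 at t = 3, so at least 5 crossings are needed.
The plan below uses exactly 5 crossings, so it is optimal:
1. 2 ogres → the right bank.  (the left bank: 2K 0O; the right bank: 0K 2O)
2. 1 ogre ← the left bank.  (the left bank: 2K 1O; the right bank: 0K 1O)
3. 2 knights → the right bank.  (the left bank: 0K 1O; the right bank: 2K 1O)
4. 1 ogre ← the left bank.  (the left bank: 0K 2O; the right bank: 2K 0O)
5. 2 ogres → the right bank.  (the left bank: 0K 0O; the right bank: 2K 2O)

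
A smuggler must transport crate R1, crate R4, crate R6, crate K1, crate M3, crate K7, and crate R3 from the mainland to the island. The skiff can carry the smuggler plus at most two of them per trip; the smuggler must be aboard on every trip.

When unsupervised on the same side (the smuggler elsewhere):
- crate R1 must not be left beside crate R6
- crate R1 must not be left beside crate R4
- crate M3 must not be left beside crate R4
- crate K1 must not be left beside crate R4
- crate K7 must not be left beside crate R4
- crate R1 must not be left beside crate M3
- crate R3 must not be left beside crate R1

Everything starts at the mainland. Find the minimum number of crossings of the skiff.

Counting alone: the smuggler can take at most 2 across per trip to the island, so moving all 7 needs at least 4 loaded trips out, with a return between consecutive ones — at least 7 crossings.
The safety rule pushes this higher. Following every safe sequence of crossings, the most of the 7 that can be at the island as the skiff arrives there on crossings 7, 9 is 5, 6 respectively — never all 7.
So no plan with fewer than 11 crossings exists, and this one achieves 11:
1. Smuggler goes to the island with crate R1 and crate R4.  [the mainland: crate K1, crate K7, crate M3, crate R3, crate R6 | the island: crate R1, crate R4]
2. Smuggler goes back to the mainland with crate R1.  [the mainland: crate K1, crate K7, crate M3, crate R1, crate R3, crate R6 | the island: crate R4]
3. Smuggler goes to the island with crate R1 and crate R6.  [the mainland: crate K1, crate K7, crate M3, crate R3 | the island: crate R1, crate R4, crate R6]
4. Smuggler goes back to the mainland with crate R1.  [the mainland: crate K1, crate K7, crate M3, crate R1, crate R3 | the island: crate R4, crate R6]
5. Smuggler goes to the island with crate R1 and crate R3.  [the mainland: crate K1, crate K7, crate M3 | the island: crate R1, crate R3, crate R4, crate R6]
6. Smuggler goes back to the mainland with crate R1.  [the mainland: crate K1, crate K7, crate M3, crate R1 | the island: crate R3, crate R4, crate R6]
7. Smuggler goes to the island with crate K1 and crate M3.  [the mainland: crate K7, crate R1 | the island: crate K1, crate M3, crate R3, crate R4, crate R6]
8. Smuggler goes back to the mainland with crate R4.  [the mainland: crate K7, crate R1, crate R4 | the island: crate K1, crate M3, crate R3, crate R6]
9. Smuggler goes to the island with crate K7 and crate R1.  [the mainland: crate R4 | the island: crate K1, crate K7, crate M3, crate R1, crate R3, crate R6]
10. Smuggler goes back to the mainland with crate R1.  [the mainland: crate R1, crate R4 | the island: crate K1, crate K7, crate M3, crate R3, crate R6]
11. Smuggler goes to the island with crate R1 and crate R4.  [the mainland: — | the island: crate K1, crate K7, crate M3, crate R1, crate R3, crate R4, crate R6]

11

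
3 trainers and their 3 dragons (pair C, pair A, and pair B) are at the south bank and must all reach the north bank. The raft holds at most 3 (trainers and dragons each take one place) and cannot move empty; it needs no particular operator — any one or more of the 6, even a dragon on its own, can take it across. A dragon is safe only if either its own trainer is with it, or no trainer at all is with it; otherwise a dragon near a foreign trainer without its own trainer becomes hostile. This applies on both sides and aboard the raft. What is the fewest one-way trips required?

Counting alone: each trip to the north bank takes at most 3 across and each return brings at least 1 back, so after t trips out (and t−1 returns) at most 3t − (t−1) of the 6 are across; that first reaches 6 at t = 3, so at least 5 crossings are needed.
The plan below uses exactly 5 crossings, so it is optimal:
1. dragon C and trainer C cross → the north bank.
2. trainer C crosses ← the south bank.
3. trainer A, trainer B, and trainer C cross → the north bank.
4. dragon C crosses ← the south bank.
5. dragon A, dragon B, and dragon C cross → the north bank.

5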